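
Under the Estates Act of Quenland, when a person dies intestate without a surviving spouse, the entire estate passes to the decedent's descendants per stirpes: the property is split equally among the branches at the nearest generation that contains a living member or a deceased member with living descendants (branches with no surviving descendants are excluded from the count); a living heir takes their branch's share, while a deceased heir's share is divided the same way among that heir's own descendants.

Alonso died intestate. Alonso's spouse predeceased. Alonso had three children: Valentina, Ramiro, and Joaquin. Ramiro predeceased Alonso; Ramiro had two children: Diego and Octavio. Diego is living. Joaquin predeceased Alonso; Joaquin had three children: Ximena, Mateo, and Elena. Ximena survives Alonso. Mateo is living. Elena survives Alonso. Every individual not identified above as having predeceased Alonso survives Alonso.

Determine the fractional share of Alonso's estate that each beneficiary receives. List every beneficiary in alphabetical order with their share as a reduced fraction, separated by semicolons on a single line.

There is no surviving spouse, so the entire estate passes to Alonso's descendants per stirpes.
The estate is divided into 3 equal shares of 1/3 among Valentina, Ramiro, Joaquin.
Valentina is living and takes 1/3.
Ramiro predeceased; the 1/3 allotted to Ramiro's branch passes to Ramiro's issue by representation.
The 1/3 is divided into 2 equal shares of 1/6 among Diego, Octavio.
Diego is living and takes 1/6.
Octavio is living and takes 1/6.
Joaquin predeceased; the 1/3 allotted to Joaquin's branch passes to Joaquin's issue by representation.
The 1/3 is divided into 3 equal shares of 1/9 among Ximena, Mateo, Elena.
Ximena is living and takes 1/9.
Mateo is living and takes 1/9.
Elena is living and takes 1/9.

Diego 1/6; Elena 1/9; Mateo 1/9; Octavio 1/6; Valentina 1/3; Ximena 1/9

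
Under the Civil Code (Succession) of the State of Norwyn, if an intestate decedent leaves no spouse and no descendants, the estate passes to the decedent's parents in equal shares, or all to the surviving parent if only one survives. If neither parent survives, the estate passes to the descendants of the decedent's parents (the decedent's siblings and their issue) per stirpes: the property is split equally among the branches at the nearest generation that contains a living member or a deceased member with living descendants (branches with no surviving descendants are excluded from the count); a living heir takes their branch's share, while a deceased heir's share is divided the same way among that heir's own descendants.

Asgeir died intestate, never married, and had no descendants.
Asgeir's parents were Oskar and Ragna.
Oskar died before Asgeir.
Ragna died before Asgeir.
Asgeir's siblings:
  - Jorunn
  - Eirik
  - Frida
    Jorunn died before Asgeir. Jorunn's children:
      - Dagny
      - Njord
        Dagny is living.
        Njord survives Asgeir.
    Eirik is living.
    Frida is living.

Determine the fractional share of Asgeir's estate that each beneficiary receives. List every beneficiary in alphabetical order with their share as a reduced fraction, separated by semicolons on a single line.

Dagny 1/6; Eirik 1/3; Frida 1/3; Njord 1/6

Neither parent survives and there are no descendants, so the estate passes to Asgeir's siblings and their issue per stirpes.
The estate is divided into 3 equal shares of 1/3 among Jorunn, Eirik, Frida.
Jorunn predeceased; the 1/3 allotted to Jorunn's branch passes to Jorunn's issue by representation.
The 1/3 is divided into 2 equal shares of 1/6 among Dagny, Njord.
Dagny is living and takes 1/6.
Njord is living and takes 1/6.
Eirik is living and takes 1/3.
Frida is living and takes 1/3.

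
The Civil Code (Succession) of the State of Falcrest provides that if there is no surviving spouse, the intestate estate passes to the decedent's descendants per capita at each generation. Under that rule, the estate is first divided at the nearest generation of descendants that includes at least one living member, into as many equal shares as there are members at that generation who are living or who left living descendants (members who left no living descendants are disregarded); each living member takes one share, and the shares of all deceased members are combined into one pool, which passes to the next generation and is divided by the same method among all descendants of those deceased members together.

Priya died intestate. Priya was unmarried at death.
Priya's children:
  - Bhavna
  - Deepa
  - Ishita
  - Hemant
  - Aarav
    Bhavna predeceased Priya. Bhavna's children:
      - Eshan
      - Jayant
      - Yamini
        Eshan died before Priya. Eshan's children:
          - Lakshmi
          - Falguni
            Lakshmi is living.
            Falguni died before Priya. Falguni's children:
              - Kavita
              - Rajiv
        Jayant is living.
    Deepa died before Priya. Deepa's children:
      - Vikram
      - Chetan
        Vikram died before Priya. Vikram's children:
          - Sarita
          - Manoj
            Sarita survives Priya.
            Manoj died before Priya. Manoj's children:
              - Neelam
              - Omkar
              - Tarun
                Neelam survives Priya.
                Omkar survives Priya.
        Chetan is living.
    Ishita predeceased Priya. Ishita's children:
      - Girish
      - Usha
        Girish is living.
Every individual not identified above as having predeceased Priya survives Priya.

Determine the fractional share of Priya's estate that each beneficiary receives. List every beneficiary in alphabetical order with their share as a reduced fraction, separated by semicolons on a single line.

Aarav 1/5; Chetan 3/35; Girish 3/35; Hemant 1/5; Jayant 3/35; Kavita 3/175; Lakshmi 3/70; Neelam 3/175; Omkar 3/175; Rajiv 3/175; Sarita 3/70; Tarun 3/175; Usha 3/35; Yamini 3/35

There is no surviving spouse, so the entire estate passes to Priya's descendants per capita at each generation.
At generation 1 (Bhavna, Deepa, Ishita, Hemant, Aarav) there are 5 shares of (1)/5 = 1/5 each.
Living: Hemant and Aarav — each takes 1/5.
Deceased: Bhavna, Deepa, and Ishita. Their combined 3/5 is pooled and carried to generation 2.
At generation 2 (Eshan, Jayant, Yamini, Vikram, Chetan, Girish, Usha) there are 7 shares of (3/5)/7 = 3/35 each.
Living: Jayant, Yamini, Chetan, Girish, and Usha — each takes 3/35.
Deceased: Eshan and Vikram. Their combined 6/35 is pooled and carried to generation 3.
At generation 3 (Lakshmi, Falguni, Sarita, Manoj) there are 4 shares of (6/35)/4 = 3/70 each.
Living: Lakshmi and Sarita — each takes 3/70.
Deceased: Falguni and Manoj. Their combined 3/35 is pooled and carried to generation 4.
At generation 4 (Kavita, Rajiv, Neelam, Omkar, Tarun) there are 5 shares of (3/35)/5 = 3/175 each.
Living: Kavita, Rajiv, Neelam, Omkar, and Tarun — each takes 3/175.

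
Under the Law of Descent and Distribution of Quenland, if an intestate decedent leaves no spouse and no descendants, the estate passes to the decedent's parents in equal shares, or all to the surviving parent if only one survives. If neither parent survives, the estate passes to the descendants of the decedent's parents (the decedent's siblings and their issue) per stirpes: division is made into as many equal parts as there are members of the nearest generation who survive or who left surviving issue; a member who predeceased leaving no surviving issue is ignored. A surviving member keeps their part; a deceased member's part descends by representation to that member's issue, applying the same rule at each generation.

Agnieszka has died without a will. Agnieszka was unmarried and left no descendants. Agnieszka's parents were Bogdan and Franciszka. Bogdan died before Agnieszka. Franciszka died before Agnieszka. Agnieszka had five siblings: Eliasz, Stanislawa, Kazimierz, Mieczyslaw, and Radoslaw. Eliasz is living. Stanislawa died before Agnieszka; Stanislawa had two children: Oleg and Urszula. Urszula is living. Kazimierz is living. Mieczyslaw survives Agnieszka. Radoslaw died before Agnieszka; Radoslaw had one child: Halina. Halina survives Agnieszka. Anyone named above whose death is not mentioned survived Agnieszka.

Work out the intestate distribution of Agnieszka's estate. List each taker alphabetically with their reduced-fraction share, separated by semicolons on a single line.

Eliasz 1/5; Halina 1/5; Kazimierz 1/5; Mieczyslaw 1/5; Oleg 1/10; Urszula 1/10

Neither parent survives and there are no descendants, so the estate passes to Agnieszka's siblings and their issue per stirpes.
The estate is divided into 5 equal shares of 1/5 among Eliasz, Stanislawa, Kazimierz, Mieczyslaw, Radoslaw.
Eliasz is living and takes 1/5.
Stanislawa predeceased; the 1/5 allotted to Stanislawa's branch passes to Stanislawa's issue by representation.
The 1/5 is divided into 2 equal shares of 1/10 among Oleg, Urszula.
Oleg is living and takes 1/10.
Urszula is living and takes 1/10.
Kazimierz is living and takes 1/5.
Mieczyslaw is living and takes 1/5.
Radoslaw predeceased; the 1/5 allotted to Radoslaw's branch passes to Radoslaw's issue by representation.
Halina is the sole taker at this level and receives the full 1/5.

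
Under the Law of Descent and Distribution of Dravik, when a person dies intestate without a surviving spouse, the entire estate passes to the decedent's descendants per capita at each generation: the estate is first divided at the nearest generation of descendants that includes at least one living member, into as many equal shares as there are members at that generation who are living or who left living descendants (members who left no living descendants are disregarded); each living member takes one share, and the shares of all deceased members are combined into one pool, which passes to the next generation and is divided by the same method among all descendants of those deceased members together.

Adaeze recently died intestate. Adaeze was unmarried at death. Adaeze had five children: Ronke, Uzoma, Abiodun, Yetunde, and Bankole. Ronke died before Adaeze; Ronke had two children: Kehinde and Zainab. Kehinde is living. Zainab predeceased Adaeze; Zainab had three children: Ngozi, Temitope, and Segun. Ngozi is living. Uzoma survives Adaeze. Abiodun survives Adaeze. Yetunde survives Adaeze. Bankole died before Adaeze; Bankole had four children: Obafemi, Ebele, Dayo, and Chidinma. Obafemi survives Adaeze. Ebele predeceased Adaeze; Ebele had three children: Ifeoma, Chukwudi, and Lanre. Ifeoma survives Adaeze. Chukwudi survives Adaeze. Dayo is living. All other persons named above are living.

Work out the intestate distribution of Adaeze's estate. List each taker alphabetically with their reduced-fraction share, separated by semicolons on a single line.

There is no surviving spouse, so the entire estate passes to Adaeze's descendants per capita at each generation.
At generation 1 (Ronke, Uzoma, Abiodun, Yetunde, Bankole) there are 5 shares of (1)/5 = 1/5 each.
Living: Uzoma, Abiodun, and Yetunde — each takes 1/5.
Deceased: Ronke and Bankole. Their combined 2/5 is pooled and carried to generation 2.
At generation 2 (Kehinde, Zainab, Obafemi, Ebele, Dayo, Chidinma) there are 6 shares of (2/5)/6 = 1/15 each.
Living: Kehinde, Obafemi, Dayo, and Chidinma — each takes 1/15.
Deceased: Zainab and Ebele. Their combined 2/15 is pooled and carried to generation 3.
At generation 3 (Ngozi, Temitope, Segun, Ifeoma, Chukwudi, Lanre) there are 6 shares of (2/15)/6 = 1/45 each.
Living: Ngozi, Temitope, Segun, Ifeoma, Chukwudi, and Lanre — each takes 1/45.

Abiodun 1/5; Chidinma 1/15; Chukwudi 1/45; Dayo 1/15; Ifeoma 1/45; Kehinde 1/15; Lanre 1/45; Ngozi 1/45; Obafemi 1/15; Segun 1/45; Temitope 1/45; Uzoma 1/5; Yetunde 1/5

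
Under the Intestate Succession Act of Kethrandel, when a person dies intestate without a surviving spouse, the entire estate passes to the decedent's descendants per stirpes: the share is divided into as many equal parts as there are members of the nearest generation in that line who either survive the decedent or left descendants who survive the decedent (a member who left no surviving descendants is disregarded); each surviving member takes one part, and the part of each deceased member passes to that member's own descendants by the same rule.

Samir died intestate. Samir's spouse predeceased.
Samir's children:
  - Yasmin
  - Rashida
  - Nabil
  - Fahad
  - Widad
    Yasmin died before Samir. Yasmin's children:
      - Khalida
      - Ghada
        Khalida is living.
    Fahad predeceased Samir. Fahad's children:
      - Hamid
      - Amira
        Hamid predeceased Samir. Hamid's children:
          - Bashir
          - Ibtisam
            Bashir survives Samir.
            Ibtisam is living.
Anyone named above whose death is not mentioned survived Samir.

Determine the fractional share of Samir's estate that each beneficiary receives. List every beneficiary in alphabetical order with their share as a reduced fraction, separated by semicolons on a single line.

Amira 1/10; Bashir 1/20; Ghada 1/10; Ibtisam 1/20; Khalida 1/10; Nabil 1/5; Rashida 1/5; Widad 1/5

There is no surviving spouse, so the entire estate passes to Samir's descendants per stirpes.
The estate is divided into 5 equal shares of 1/5 among Yasmin, Rashida, Nabil, Fahad, Widad.
Yasmin predeceased; the 1/5 allotted to Yasmin's branch passes to Yasmin's issue by representation.
The 1/5 is divided into 2 equal shares of 1/10 among Khalida, Ghada.
Khalida is living and takes 1/10.
Ghada is living and takes 1/10.
Rashida is living and takes 1/5.
Nabil is living and takes 1/5.
Fahad predeceased; the 1/5 allotted to Fahad's branch passes to Fahad's issue by representation.
The 1/5 is divided into 2 equal shares of 1/10 among Hamid, Amira.
Hamid predeceased; the 1/10 allotted to Hamid's branch passes to Hamid's issue by representation.
The 1/10 is divided into 2 equal shares of 1/20 among Bashir, Ibtisam.
Bashir is living and takes 1/20.
Ibtisam is living and takes 1/20.
Amira is living and takes 1/10.
Widad is living and takes 1/5.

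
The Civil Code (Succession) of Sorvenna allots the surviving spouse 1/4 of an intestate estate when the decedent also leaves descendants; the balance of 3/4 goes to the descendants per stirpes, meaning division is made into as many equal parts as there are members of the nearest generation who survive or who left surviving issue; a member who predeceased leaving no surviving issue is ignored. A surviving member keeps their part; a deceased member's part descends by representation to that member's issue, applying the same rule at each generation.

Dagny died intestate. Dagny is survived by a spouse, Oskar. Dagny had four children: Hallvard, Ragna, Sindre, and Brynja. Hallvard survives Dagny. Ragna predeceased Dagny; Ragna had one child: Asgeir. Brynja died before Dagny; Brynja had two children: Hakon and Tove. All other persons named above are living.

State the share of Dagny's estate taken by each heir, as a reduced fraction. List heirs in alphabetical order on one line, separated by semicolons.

Asgeir 3/16; Hakon 3/32; Hallvard 3/16; Oskar 1/4; Sindre 3/16; Tove 3/32

Oskar, as surviving spouse, takes 1/4.
The remaining 3/4 passes to Dagny's descendants per stirpes.
The 3/4 is divided into 4 equal shares of 3/16 among Hallvard, Ragna, Sindre, Brynja.
Hallvard is living and takes 3/16.
Ragna predeceased; the 3/16 allotted to Ragna's branch passes to Ragna's issue by representation.
Asgeir is the sole taker at this level and receives the full 3/16.
Sindre is living and takes 3/16.
Brynja predeceased; the 3/16 allotted to Brynja's branch passes to Brynja's issue by representation.
The 3/16 is divided into 2 equal shares of 3/32 among Hakon, Tove.
Hakon is living and takes 3/32.
Tove is living and takes 3/32.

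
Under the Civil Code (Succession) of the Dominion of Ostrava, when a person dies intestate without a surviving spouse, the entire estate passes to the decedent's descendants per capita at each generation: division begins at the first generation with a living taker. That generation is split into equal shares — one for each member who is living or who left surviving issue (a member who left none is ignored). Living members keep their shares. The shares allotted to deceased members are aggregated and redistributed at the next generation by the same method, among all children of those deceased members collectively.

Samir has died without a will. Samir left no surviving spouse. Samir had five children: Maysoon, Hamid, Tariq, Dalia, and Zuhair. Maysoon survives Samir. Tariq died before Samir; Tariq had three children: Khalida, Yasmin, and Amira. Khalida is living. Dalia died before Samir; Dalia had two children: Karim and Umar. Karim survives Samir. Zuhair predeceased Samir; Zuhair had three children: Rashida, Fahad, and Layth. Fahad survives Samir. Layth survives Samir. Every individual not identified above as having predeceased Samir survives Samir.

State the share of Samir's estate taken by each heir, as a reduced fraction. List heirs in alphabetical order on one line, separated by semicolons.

There is no surviving spouse, so the entire estate passes to Samir's descendants per capita at each generation.
At generation 1 (Maysoon, Hamid, Tariq, Dalia, Zuhair) there are 5 shares of (1)/5 = 1/5 each.
Living: Maysoon and Hamid — each takes 1/5.
Deceased: Tariq, Dalia, and Zuhair. Their combined 3/5 is pooled and carried to generation 2.
At generation 2 (Khalida, Yasmin, Amira, Karim, Umar, Rashida, Fahad, Layth) there are 8 shares of (3/5)/8 = 3/40 each.
Living: Khalida, Yasmin, Amira, Karim, Umar, Rashida, Fahad, and Layth — each takes 3/40.

Amira 3/40; Fahad 3/40; Hamid 1/5; Karim 3/40; Khalida 3/40; Layth 3/40; Maysoon 1/5; Rashida 3/40; Umar 3/40; Yasmin 3/40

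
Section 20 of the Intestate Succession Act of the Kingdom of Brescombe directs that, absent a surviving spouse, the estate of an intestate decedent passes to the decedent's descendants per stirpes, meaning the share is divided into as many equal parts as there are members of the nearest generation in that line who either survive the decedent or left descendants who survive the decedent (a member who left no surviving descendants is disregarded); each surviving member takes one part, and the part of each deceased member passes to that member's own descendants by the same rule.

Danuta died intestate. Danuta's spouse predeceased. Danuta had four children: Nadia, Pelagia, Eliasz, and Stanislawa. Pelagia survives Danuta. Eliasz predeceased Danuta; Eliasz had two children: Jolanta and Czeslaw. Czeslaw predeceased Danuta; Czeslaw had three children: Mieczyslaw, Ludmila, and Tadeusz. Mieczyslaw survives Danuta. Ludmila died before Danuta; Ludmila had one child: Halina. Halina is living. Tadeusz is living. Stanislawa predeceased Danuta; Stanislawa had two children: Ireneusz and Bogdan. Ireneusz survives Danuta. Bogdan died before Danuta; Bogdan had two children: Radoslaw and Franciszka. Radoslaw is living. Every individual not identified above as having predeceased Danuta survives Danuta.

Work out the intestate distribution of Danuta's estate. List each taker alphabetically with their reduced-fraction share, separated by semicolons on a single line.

Franciszka 1/16; Halina 1/24; Ireneusz 1/8; Jolanta 1/8; Mieczyslaw 1/24; Nadia 1/4; Pelagia 1/4; Radoslaw 1/16; Tadeusz 1/24

There is no surviving spouse, so the entire estate passes to Danuta's descendants per stirpes.
The estate is divided into 4 equal shares of 1/4 among Nadia, Pelagia, Eliasz, Stanislawa.
Nadia is living and takes 1/4.
Pelagia is living and takes 1/4.
Eliasz predeceased; the 1/4 allotted to Eliasz's branch passes to Eliasz's issue by representation.
The 1/4 is divided into 2 equal shares of 1/8 among Jolanta, Czeslaw.
Jolanta is living and takes 1/8.
Czeslaw predeceased; the 1/8 allotted to Czeslaw's branch passes to Czeslaw's issue by representation.
The 1/8 is divided into 3 equal shares of 1/24 among Mieczyslaw, Ludmila, Tadeusz.
Mieczyslaw is living and takes 1/24.
Ludmila predeceased; the 1/24 allotted to Ludmila's branch passes to Ludmila's issue by representation.
Halina is the sole taker at this level and receives the full 1/24.
Tadeusz is living and takes 1/24.
Stanislawa predeceased; the 1/4 allotted to Stanislawa's branch passes to Stanislawa's issue by representation.
The 1/4 is divided into 2 equal shares of 1/8 among Ireneusz, Bogdan.
Ireneusz is living and takes 1/8.
Bogdan predeceased; the 1/8 allotted to Bogdan's branch passes to Bogdan's issue by representation.
The 1/8 is divided into 2 equal shares of 1/16 among Radoslaw, Franciszka.
Radoslaw is living and takes 1/16.
Franciszka is living and takes 1/16.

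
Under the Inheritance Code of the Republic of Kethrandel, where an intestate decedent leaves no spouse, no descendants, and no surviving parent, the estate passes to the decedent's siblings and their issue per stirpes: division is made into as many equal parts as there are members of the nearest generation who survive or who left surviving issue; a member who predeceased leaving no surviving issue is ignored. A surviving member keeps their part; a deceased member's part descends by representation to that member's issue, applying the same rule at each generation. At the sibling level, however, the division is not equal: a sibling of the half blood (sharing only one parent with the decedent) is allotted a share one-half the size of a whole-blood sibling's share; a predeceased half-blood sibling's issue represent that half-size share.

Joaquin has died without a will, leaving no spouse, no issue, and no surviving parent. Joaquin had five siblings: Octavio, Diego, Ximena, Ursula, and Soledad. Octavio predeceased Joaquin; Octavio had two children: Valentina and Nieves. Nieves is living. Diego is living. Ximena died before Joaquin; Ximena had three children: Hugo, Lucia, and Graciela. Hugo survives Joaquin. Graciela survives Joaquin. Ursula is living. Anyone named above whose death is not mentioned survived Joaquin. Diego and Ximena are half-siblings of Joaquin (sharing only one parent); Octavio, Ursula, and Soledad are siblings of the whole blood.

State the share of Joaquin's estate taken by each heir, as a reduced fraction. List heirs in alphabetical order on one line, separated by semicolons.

No spouse, descendants, or parent survives, so the estate passes to Joaquin's siblings per stirpes.
Half-blood siblings count for one-half the weight of whole-blood siblings at the initial division.
Dividing 1 in proportion to weights (total weight 4): Octavio (weight 1) → 1/4; Diego (weight 1/2) → 1/8; Ximena (weight 1/2) → 1/8; Ursula (weight 1) → 1/4; Soledad (weight 1) → 1/4.
Octavio predeceased; the 1/4 allotted to Octavio's branch passes to Octavio's issue by representation.
The 1/4 is divided into 2 equal shares of 1/8 among Valentina, Nieves.
Valentina is living and takes 1/8.
Nieves is living and takes 1/8.
Diego is living and takes 1/8.
Ximena predeceased; the 1/8 allotted to Ximena's branch passes to Ximena's issue by representation.
The 1/8 is divided into 3 equal shares of 1/24 among Hugo, Lucia, Graciela.
Hugo is living and takes 1/24.
Lucia is living and takes 1/24.
Graciela is living and takes 1/24.
Ursula is living and takes 1/4.
Soledad is living and takes 1/4.

Diego 1/8; Graciela 1/24; Hugo 1/24; Lucia 1/24; Nieves 1/8; Soledad 1/4; Ursula 1/4; Valentina 1/8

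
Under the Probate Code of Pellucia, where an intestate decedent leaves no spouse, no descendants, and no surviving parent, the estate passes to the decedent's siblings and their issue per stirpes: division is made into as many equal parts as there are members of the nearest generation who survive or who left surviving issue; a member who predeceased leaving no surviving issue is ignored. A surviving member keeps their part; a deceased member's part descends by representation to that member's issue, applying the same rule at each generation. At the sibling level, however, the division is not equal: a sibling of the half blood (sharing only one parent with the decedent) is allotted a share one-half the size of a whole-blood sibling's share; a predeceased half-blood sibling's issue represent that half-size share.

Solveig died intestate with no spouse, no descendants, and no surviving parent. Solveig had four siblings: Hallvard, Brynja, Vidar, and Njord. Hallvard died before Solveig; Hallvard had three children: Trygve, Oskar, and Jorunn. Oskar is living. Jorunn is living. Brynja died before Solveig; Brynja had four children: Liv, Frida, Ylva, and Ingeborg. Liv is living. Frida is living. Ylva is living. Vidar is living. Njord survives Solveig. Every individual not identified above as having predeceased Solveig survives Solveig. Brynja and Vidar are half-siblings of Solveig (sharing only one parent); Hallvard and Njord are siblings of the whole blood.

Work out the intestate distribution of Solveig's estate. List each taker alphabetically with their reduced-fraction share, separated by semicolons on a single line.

No spouse, descendants, or parent survives, so the estate passes to Solveig's siblings per stirpes.
Half-blood siblings count for one-half the weight of whole-blood siblings at the initial division.
Dividing 1 in proportion to weights (total weight 3): Hallvard (weight 1) → 1/3; Brynja (weight 1/2) → 1/6; Vidar (weight 1/2) → 1/6; Njord (weight 1) → 1/3.
Hallvard predeceased; the 1/3 allotted to Hallvard's branch passes to Hallvard's issue by representation.
The 1/3 is divided into 3 equal shares of 1/9 among Trygve, Oskar, Jorunn.
Trygve is living and takes 1/9.
Oskar is living and takes 1/9.
Jorunn is living and takes 1/9.
Brynja predeceased; the 1/6 allotted to Brynja's branch passes to Brynja's issue by representation.
The 1/6 is divided into 4 equal shares of 1/24 among Liv, Frida, Ylva, Ingeborg.
Liv is living and takes 1/24.
Frida is living and takes 1/24.
Ylva is living and takes 1/24.
Ingeborg is living and takes 1/24.
Vidar is living and takes 1/6.
Njord is living and takes 1/3.

Frida 1/24; Ingeborg 1/24; Jorunn 1/9; Liv 1/24; Njord 1/3; Oskar 1/9; Trygve 1/9; Vidar 1/6; Ylva 1/24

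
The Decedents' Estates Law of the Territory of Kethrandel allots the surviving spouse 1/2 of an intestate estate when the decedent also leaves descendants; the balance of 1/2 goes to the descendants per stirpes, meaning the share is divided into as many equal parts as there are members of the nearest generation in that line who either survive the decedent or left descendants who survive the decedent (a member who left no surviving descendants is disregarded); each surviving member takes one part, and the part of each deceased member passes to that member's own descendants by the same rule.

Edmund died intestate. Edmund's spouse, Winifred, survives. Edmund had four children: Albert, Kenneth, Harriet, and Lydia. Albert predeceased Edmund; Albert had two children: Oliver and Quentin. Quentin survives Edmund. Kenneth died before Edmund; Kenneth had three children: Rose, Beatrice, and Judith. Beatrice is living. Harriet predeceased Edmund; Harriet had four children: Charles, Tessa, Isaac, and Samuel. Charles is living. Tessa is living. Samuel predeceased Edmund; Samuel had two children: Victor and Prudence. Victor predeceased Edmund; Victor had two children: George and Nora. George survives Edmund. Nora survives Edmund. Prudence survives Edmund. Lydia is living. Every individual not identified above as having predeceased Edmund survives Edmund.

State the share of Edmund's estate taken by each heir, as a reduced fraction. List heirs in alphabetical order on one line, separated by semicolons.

Winifred, as surviving spouse, takes 1/2.
The remaining 1/2 passes to Edmund's descendants per stirpes.
The 1/2 is divided into 4 equal shares of 1/8 among Albert, Kenneth, Harriet, Lydia.
Albert predeceased; the 1/8 allotted to Albert's branch passes to Albert's issue by representation.
The 1/8 is divided into 2 equal shares of 1/16 among Oliver, Quentin.
Oliver is living and takes 1/16.
Quentin is living and takes 1/16.
Kenneth predeceased; the 1/8 allotted to Kenneth's branch passes to Kenneth's issue by representation.
The 1/8 is divided into 3 equal shares of 1/24 among Rose, Beatrice, Judith.
Rose is living and takes 1/24.
Beatrice is living and takes 1/24.
Judith is living and takes 1/24.
Harriet predeceased; the 1/8 allotted to Harriet's branch passes to Harriet's issue by representation.
The 1/8 is divided into 4 equal shares of 1/32 among Charles, Tessa, Isaac, Samuel.
Charles is living and takes 1/32.
Tessa is living and takes 1/32.
Isaac is living and takes 1/32.
Samuel predeceased; the 1/32 allotted to Samuel's branch passes to Samuel's issue by representation.
The 1/32 is divided into 2 equal shares of 1/64 among Victor, Prudence.
Victor predeceased; the 1/64 allotted to Victor's branch passes to Victor's issue by representation.
The 1/64 is divided into 2 equal shares of 1/128 among George, Nora.
George is living and takes 1/128.
Nora is living and takes 1/128.
Prudence is living and takes 1/64.
Lydia is living and takes 1/8.

Beatrice 1/24; Charles 1/32; George 1/128; Isaac 1/32; Judith 1/24; Lydia 1/8; Nora 1/128; Oliver 1/16; Prudence 1/64; Quentin 1/16; Rose 1/24; Tessa 1/32; Winifred 1/2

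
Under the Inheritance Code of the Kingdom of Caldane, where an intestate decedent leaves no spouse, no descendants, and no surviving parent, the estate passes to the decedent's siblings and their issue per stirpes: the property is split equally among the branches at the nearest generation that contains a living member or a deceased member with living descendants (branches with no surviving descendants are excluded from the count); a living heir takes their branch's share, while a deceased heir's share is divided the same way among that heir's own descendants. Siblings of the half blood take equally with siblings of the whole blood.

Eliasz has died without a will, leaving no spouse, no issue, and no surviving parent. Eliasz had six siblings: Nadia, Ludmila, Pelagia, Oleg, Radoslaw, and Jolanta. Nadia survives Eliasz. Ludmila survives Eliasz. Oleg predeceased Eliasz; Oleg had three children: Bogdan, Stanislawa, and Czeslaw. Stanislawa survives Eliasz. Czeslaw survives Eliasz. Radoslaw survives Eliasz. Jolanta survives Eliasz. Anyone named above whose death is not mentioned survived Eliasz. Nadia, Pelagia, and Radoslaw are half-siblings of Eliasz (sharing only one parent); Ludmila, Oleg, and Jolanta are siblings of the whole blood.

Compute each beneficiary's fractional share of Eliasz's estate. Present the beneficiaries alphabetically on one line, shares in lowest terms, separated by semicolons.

Bogdan 1/18; Czeslaw 1/18; Jolanta 1/6; Ludmila 1/6; Nadia 1/6; Pelagia 1/6; Radoslaw 1/6; Stanislawa 1/18

No spouse, descendants, or parent survives, so the estate passes to Eliasz's siblings per stirpes.
Half-blood and whole-blood siblings take equally under the stated rule.
The estate is divided into 6 equal shares of 1/6 among Nadia, Ludmila, Pelagia, Oleg, Radoslaw, Jolanta.
Nadia is living and takes 1/6.
Ludmila is living and takes 1/6.
Pelagia is living and takes 1/6.
Oleg predeceased; the 1/6 allotted to Oleg's branch passes to Oleg's issue by representation.
The 1/6 is divided into 3 equal shares of 1/18 among Bogdan, Stanislawa, Czeslaw.
Bogdan is living and takes 1/18.
Stanislawa is living and takes 1/18.
Czeslaw is living and takes 1/18.
Radoslaw is living and takes 1/6.
Jolanta is living and takes 1/6.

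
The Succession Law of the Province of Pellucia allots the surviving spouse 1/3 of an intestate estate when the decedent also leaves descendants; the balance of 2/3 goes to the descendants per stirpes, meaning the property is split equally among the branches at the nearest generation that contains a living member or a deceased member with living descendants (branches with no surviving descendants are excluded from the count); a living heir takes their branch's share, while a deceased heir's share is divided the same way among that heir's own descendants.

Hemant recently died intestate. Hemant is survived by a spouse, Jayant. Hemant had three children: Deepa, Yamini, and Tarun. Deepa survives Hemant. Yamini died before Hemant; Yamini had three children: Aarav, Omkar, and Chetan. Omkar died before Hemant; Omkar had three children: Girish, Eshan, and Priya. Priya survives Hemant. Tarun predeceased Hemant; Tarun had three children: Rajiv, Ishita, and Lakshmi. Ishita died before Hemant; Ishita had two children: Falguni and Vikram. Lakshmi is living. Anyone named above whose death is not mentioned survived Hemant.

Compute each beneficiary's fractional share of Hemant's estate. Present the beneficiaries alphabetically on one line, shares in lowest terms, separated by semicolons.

Aarav 2/27; Chetan 2/27; Deepa 2/9; Eshan 2/81; Falguni 1/27; Girish 2/81; Jayant 1/3; Lakshmi 2/27; Priya 2/81; Rajiv 2/27; Vikram 1/27

Jayant, as surviving spouse, takes 1/3.
The remaining 2/3 passes to Hemant's descendants per stirpes.
The 2/3 is divided into 3 equal shares of 2/9 among Deepa, Yamini, Tarun.
Deepa is living and takes 2/9.
Yamini predeceased; the 2/9 allotted to Yamini's branch passes to Yamini's issue by representation.
The 2/9 is divided into 3 equal shares of 2/27 among Aarav, Omkar, Chetan.
Aarav is living and takes 2/27.
Omkar predeceased; the 2/27 allotted to Omkar's branch passes to Omkar's issue by representation.
The 2/27 is divided into 3 equal shares of 2/81 among Girish, Eshan, Priya.
Girish is living and takes 2/81.
Eshan is living and takes 2/81.
Priya is living and takes 2/81.
Chetan is living and takes 2/27.
Tarun predeceased; the 2/9 allotted to Tarun's branch passes to Tarun's issue by representation.
The 2/9 is divided into 3 equal shares of 2/27 among Rajiv, Ishita, Lakshmi.
Rajiv is living and takes 2/27.
Ishita predeceased; the 2/27 allotted to Ishita's branch passes to Ishita's issue by representation.
The 2/27 is divided into 2 equal shares of 1/27 among Falguni, Vikram.
Falguni is living and takes 1/27.
Vikram is living and takes 1/27.
Lakshmi is living and takes 2/27.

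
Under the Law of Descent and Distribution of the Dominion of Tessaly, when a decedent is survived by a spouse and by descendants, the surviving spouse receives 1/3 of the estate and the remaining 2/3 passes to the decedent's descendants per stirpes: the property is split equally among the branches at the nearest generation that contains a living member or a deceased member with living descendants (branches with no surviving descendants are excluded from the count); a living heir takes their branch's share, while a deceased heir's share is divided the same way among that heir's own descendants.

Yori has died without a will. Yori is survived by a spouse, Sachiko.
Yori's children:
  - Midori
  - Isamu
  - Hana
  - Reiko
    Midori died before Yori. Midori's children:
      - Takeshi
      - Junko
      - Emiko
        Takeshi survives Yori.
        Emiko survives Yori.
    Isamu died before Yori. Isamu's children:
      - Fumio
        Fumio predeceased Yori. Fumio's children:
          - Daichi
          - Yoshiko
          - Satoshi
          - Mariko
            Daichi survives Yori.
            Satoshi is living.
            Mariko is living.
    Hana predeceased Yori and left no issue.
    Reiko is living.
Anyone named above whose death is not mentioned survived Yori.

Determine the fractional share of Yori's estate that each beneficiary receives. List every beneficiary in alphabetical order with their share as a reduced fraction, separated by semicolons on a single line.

Daichi 1/18; Emiko 2/27; Junko 2/27; Mariko 1/18; Reiko 2/9; Sachiko 1/3; Satoshi 1/18; Takeshi 2/27; Yoshiko 1/18

Sachiko, as surviving spouse, takes 1/3.
The remaining 2/3 passes to Yori's descendants per stirpes.
Hana left no surviving issue, so that branch lapses and is disregarded.
The 2/3 is divided into 3 equal shares of 2/9 among Midori, Isamu, Reiko.
Midori predeceased; the 2/9 allotted to Midori's branch passes to Midori's issue by representation.
The 2/9 is divided into 3 equal shares of 2/27 among Takeshi, Junko, Emiko.
Takeshi is living and takes 2/27.
Junko is living and takes 2/27.
Emiko is living and takes 2/27.
Isamu predeceased; the 2/9 allotted to Isamu's branch passes to Isamu's issue by representation.
Fumio's line is the sole branch at this level, so the full 2/9 passes to Fumio's issue by representation.
The 2/9 is divided into 4 equal shares of 1/18 among Daichi, Yoshiko, Satoshi, Mariko.
Daichi is living and takes 1/18.
Yoshiko is living and takes 1/18.
Satoshi is living and takes 1/18.
Mariko is living and takes 1/18.
Reiko is living and takes 2/9.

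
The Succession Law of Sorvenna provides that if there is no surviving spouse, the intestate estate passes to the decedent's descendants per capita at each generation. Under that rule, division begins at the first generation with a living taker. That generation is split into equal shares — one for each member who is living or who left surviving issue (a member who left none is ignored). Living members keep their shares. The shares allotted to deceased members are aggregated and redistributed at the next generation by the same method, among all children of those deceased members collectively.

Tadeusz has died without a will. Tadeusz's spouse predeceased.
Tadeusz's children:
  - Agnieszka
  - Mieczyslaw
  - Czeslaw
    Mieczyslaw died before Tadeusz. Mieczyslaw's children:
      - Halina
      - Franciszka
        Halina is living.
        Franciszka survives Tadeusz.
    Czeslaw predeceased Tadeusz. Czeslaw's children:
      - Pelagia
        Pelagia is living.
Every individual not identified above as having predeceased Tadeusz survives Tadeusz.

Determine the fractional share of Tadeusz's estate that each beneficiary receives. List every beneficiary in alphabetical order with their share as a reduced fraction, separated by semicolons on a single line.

There is no surviving spouse, so the entire estate passes to Tadeusz's descendants per capita at each generation.
At generation 1 (Agnieszka, Mieczyslaw, Czeslaw) there are 3 shares of (1)/3 = 1/3 each.
Living: Agnieszka — each takes 1/3.
Deceased: Mieczyslaw and Czeslaw. Their combined 2/3 is pooled and carried to generation 2.
At generation 2 (Halina, Franciszka, Pelagia) there are 3 shares of (2/3)/3 = 2/9 each.
Living: Halina, Franciszka, and Pelagia — each takes 2/9.

Agnieszka 1/3; Franciszka 2/9; Halina 2/9; Pelagia 2/9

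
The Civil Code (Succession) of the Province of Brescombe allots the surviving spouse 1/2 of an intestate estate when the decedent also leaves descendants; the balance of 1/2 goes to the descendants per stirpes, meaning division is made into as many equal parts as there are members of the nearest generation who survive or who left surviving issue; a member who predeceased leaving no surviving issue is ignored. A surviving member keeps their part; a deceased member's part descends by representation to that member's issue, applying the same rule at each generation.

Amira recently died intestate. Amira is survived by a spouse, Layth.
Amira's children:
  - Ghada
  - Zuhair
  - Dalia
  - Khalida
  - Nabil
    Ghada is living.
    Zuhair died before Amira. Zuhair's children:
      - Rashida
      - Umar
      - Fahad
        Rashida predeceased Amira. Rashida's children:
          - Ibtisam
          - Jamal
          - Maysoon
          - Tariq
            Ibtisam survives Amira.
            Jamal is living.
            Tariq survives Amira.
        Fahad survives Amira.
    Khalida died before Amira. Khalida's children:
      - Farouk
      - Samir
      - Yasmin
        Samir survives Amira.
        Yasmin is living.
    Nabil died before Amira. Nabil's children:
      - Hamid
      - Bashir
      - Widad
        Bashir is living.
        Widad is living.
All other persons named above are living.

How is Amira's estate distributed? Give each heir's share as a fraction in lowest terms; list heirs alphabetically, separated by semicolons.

Layth, as surviving spouse, takes 1/2.
The remaining 1/2 passes to Amira's descendants per stirpes.
The 1/2 is divided into 5 equal shares of 1/10 among Ghada, Zuhair, Dalia, Khalida, Nabil.
Ghada is living and takes 1/10.
Zuhair predeceased; the 1/10 allotted to Zuhair's branch passes to Zuhair's issue by representation.
The 1/10 is divided into 3 equal shares of 1/30 among Rashida, Umar, Fahad.
Rashida predeceased; the 1/30 allotted to Rashida's branch passes to Rashida's issue by representation.
The 1/30 is divided into 4 equal shares of 1/120 among Ibtisam, Jamal, Maysoon, Tariq.
Ibtisam is living and takes 1/120.
Jamal is living and takes 1/120.
Maysoon is living and takes 1/120.
Tariq is living and takes 1/120.
Umar is living and takes 1/30.
Fahad is living and takes 1/30.
Dalia is living and takes 1/10.
Khalida predeceased; the 1/10 allotted to Khalida's branch passes to Khalida's issue by representation.
The 1/10 is divided into 3 equal shares of 1/30 among Farouk, Samir, Yasmin.
Farouk is living and takes 1/30.
Samir is living and takes 1/30.
Yasmin is living and takes 1/30.
Nabil predeceased; the 1/10 allotted to Nabil's branch passes to Nabil's issue by representation.
The 1/10 is divided into 3 equal shares of 1/30 among Hamid, Bashir, Widad.
Hamid is living and takes 1/30.
Bashir is living and takes 1/30.
Widad is living and takes 1/30.

Bashir 1/30; Dalia 1/10; Fahad 1/30; Farouk 1/30; Ghada 1/10; Hamid 1/30; Ibtisam 1/120; Jamal 1/120; Layth 1/2; Maysoon 1/120; Samir 1/30; Tariq 1/120; Umar 1/30; Widad 1/30; Yasmin 1/30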